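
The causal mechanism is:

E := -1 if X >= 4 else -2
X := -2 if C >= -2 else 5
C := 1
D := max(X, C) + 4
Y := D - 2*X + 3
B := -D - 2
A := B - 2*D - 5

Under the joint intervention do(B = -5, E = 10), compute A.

Under do(B = -5, E = 10), each intervened variable's structural equation is replaced by its fixed value.
X = -2 if C >= -2 else 5  [with C=1]  = -2
D = max(X, C) + 4  [with X=-2, C=1]  = 5
A = B - 2*D - 5  [with B=-5, D=5]  = -20

-20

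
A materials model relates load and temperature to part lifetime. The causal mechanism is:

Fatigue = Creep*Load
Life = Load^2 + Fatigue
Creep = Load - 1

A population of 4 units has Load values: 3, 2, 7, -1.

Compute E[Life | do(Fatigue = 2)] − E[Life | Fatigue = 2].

13.25

Under do(Fatigue=2), Fatigue's equation is replaced by Fatigue=2 for every unit. Per-unit Life: 11, 6, 51, 3. Mean = 17.75.
Conditioning on Fatigue=2 selects the 2 unit(s) with Load ∈ {2, -1}. Their Life values: 6, 3. Mean = 4.5.
Difference = 17.75 − 4.5 = 13.25.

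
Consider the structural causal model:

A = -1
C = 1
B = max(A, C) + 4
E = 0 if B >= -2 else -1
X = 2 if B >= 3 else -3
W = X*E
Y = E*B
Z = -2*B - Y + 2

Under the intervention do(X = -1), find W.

0

The intervention breaks the incoming arrows to X: X = 2 if B >= 3 else -3 no longer applies, and X = -1.
B = max(A, C) + 4  [with A=-1, C=1]  = 5
E = 0 if B >= -2 else -1  [with B=5]  = 0
W = X*E  [with X=-1, E=0]  = 0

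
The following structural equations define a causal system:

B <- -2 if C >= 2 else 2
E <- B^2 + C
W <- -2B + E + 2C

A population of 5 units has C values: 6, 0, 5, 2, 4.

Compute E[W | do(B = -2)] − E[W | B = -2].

-2.55

Every unit gets B=-2 under the intervention. W values become 26, 8, 23, 14, 20; E[W|do(B=-2)] = 18.2.
Observing B=-2 restricts to units where B's equation naturally yields -2: C ∈ {6, 5, 2, 4}. In that subpopulation W = 26, 23, 14, 20, mean 20.75.
Difference = 18.2 − 20.75 = -2.55.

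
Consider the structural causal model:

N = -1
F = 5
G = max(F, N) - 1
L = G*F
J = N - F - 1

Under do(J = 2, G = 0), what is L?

Under do(J = 2, G = 0), each intervened variable's structural equation is replaced by its fixed value.
L = G*F  [with G=0, F=5]  = 0

0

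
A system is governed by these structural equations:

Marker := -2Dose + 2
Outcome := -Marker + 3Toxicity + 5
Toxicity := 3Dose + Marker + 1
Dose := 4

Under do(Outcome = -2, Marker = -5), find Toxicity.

Setting Outcome = -2, Marker = -5 by intervention discards those variables' equations.
Toxicity = 3Dose + Marker + 1  [with Dose=4, Marker=-5]  = 8

8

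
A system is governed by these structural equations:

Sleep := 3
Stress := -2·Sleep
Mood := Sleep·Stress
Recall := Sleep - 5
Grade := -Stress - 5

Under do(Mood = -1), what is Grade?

1

do(Mood=-1) replaces the equation Mood := Sleep·Stress with the constant Mood = -1.
Grade is not downstream of the intervention, so its value is determined by the original equations.
Stress = -2·Sleep  [with Sleep=3]  = -6
Grade = -Stress - 5  [with Stress=-6]  = 1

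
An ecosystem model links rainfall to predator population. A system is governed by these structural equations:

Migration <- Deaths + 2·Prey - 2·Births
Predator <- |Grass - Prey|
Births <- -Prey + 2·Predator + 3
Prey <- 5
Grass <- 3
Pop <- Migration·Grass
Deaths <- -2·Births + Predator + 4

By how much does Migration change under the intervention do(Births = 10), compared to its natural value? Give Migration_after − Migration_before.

Under do(Births=10), the mechanism Births <- -Prey + 2·Predator + 3 is discarded; Births is fixed at 10.
Predator = |Grass - Prey|  [with Grass=3, Prey=5]  = 2
Deaths = -2·Births + Predator + 4  [with Births=10, Predator=2]  = -14
Migration = Deaths + 2·Prey - 2·Births  [with Deaths=-14, Prey=5, Births=10]  = -24
Without intervention: Predator = |Grass - Prey|  [with Grass=3, Prey=5]  = 2; Births = -Prey + 2·Predator + 3  [with Prey=5, Predator=2]  = 2; Deaths = -2·Births + Predator + 4  [with Births=2, Predator=2]  = 2; Migration = Deaths + 2·Prey - 2·Births  [with Deaths=2, Prey=5, Births=2]  = 8.
Change = -24 − 8 = -32.

-32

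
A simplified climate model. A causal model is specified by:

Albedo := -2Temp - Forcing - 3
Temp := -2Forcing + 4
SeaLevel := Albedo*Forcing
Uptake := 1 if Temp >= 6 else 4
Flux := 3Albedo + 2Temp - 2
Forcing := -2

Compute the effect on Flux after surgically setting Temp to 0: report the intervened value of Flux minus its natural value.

32

do(Temp=0) replaces the equation Temp := -2Forcing + 4 with the constant Temp = 0.
Albedo = -2Temp - Forcing - 3  [with Temp=0, Forcing=-2]  = -1
Flux = 3Albedo + 2Temp - 2  [with Albedo=-1, Temp=0]  = -5
Without intervention: Temp = -2Forcing + 4  [with Forcing=-2]  = 8; Albedo = -2Temp - Forcing - 3  [with Temp=8, Forcing=-2]  = -17; Flux = 3Albedo + 2Temp - 2  [with Albedo=-17, Temp=8]  = -37.
Change = -5 − (-37) = 32.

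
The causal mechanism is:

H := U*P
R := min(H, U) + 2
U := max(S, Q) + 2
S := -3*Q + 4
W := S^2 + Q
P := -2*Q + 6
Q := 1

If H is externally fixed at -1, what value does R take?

1

The intervention breaks the incoming arrows to H: H := U*P no longer applies, and H = -1.
S = -3*Q + 4  [with Q=1]  = 1
U = max(S, Q) + 2  [with S=1, Q=1]  = 3
R = min(H, U) + 2  [with H=-1, U=3]  = 1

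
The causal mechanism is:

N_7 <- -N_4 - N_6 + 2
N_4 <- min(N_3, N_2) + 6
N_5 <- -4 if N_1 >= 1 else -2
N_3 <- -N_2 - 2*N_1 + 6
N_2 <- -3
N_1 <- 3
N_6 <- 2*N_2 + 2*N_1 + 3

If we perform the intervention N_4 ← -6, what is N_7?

The intervention breaks the incoming arrows to N_4: N_4 <- min(N_3, N_2) + 6 no longer applies, and N_4 = -6.
N_6 = 2*N_2 + 2*N_1 + 3  [with N_2=-3, N_1=3]  = 3
N_7 = -N_4 - N_6 + 2  [with N_4=-6, N_6=3]  = 5

5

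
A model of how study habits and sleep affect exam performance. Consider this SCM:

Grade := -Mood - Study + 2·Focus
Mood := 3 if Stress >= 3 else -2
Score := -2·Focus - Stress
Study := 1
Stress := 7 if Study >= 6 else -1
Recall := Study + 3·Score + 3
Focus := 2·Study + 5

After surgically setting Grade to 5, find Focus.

7

Intervening sets Grade = 5 and removes its equation (Grade := -Mood - Study + 2·Focus).
Focus is not downstream of the intervention, so its value is determined by the original equations.
Focus = 2·Study + 5  [with Study=1]  = 7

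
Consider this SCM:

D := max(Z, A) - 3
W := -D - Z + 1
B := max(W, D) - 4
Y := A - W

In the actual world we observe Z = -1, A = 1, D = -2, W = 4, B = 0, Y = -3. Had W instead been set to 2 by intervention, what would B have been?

-2

Intervening sets W = 2 and removes its equation (W := -D - Z + 1).
D = max(Z, A) - 3  [with Z=-1, A=1]  = -2
B = max(W, D) - 4  [with W=2, D=-2]  = -2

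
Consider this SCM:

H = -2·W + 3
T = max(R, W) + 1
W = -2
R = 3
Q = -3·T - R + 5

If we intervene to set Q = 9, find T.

do(Q=9) replaces the equation Q = -3·T - R + 5 with the constant Q = 9.
T is not downstream of the intervention, so its value is determined by the original equations.
T = max(R, W) + 1  [with R=3, W=-2]  = 4

4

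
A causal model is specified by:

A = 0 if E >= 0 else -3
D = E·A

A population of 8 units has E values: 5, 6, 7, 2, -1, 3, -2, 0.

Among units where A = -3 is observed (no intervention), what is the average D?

Observing A=-3 restricts to units where A's equation naturally yields -3: E ∈ {-1, -2}. In that subpopulation D = 3, 6, mean 4.5.

4.5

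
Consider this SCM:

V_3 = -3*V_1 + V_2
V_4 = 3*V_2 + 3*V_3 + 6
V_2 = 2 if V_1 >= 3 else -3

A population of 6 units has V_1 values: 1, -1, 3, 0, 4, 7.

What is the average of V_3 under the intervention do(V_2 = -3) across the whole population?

-10

Every unit gets V_2=-3 under the intervention. V_3 values become -6, 0, -12, -3, -15, -24; E[V_3|do(V_2=-3)] = -10.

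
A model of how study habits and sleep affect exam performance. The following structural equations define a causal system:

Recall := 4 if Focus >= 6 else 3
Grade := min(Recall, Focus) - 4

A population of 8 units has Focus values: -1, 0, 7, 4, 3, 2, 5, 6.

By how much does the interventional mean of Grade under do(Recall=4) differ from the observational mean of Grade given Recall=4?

Under do(Recall=4), Recall's equation is replaced by Recall=4 for every unit. Per-unit Grade: -5, -4, 0, 0, -1, -2, 0, 0. Mean = -1.5.
Observing Recall=4 restricts to units where Recall's equation naturally yields 4: Focus ∈ {7, 6}. In that subpopulation Grade = 0, 0, mean 0.
Difference = -1.5 − 0 = -1.5.

-1.5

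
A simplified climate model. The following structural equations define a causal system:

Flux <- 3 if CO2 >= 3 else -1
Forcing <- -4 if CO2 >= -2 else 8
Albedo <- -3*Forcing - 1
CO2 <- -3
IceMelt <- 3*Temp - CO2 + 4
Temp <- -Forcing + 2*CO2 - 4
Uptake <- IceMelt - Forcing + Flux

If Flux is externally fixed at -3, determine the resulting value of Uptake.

Intervening sets Flux = -3 and removes its equation (Flux <- 3 if CO2 >= 3 else -1).
Forcing = -4 if CO2 >= -2 else 8  [with CO2=-3]  = 8
Temp = -Forcing + 2*CO2 - 4  [with Forcing=8, CO2=-3]  = -18
IceMelt = 3*Temp - CO2 + 4  [with Temp=-18, CO2=-3]  = -47
Uptake = IceMelt - Forcing + Flux  [with IceMelt=-47, Forcing=8, Flux=-3]  = -58

-58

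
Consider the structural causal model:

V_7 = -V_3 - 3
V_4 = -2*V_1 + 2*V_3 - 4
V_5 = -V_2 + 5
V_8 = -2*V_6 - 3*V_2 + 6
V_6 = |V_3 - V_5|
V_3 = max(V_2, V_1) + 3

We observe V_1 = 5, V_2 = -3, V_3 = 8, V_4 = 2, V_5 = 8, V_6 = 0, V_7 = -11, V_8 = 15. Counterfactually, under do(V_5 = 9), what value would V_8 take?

13

do(V_5=9) replaces the equation V_5 = -V_2 + 5 with the constant V_5 = 9.
V_3 = max(V_2, V_1) + 3  [with V_2=-3, V_1=5]  = 8
V_6 = |V_3 - V_5|  [with V_3=8, V_5=9]  = 1
V_8 = -2*V_6 - 3*V_2 + 6  [with V_6=1, V_2=-3]  = 13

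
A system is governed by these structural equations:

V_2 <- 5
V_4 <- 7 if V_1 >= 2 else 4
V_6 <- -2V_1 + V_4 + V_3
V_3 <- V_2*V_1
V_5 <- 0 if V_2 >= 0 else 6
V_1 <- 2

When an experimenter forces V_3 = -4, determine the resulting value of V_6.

-1

The intervention breaks the incoming arrows to V_3: V_3 <- V_2*V_1 no longer applies, and V_3 = -4.
V_4 = 7 if V_1 >= 2 else 4  [with V_1=2]  = 7
V_6 = -2V_1 + V_4 + V_3  [with V_1=2, V_4=7, V_3=-4]  = -1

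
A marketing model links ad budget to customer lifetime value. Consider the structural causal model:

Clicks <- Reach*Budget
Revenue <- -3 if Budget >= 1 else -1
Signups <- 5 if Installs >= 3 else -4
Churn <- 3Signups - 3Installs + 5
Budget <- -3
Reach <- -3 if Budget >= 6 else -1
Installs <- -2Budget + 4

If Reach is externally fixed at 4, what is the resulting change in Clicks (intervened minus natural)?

The intervention breaks the incoming arrows to Reach: Reach <- -3 if Budget >= 6 else -1 no longer applies, and Reach = 4.
Clicks = Reach*Budget  [with Reach=4, Budget=-3]  = -12
Without intervention: Reach = -3 if Budget >= 6 else -1  [with Budget=-3]  = -1; Clicks = Reach*Budget  [with Reach=-1, Budget=-3]  = 3.
Change = -12 − 3 = -15.

-15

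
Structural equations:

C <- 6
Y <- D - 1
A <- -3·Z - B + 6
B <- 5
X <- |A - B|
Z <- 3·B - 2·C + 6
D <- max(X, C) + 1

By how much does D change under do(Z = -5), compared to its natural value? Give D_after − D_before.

-20

The intervention breaks the incoming arrows to Z: Z <- 3·B - 2·C + 6 no longer applies, and Z = -5.
A = -3·Z - B + 6  [with Z=-5, B=5]  = 16
X = |A - B|  [with A=16, B=5]  = 11
D = max(X, C) + 1  [with X=11, C=6]  = 12
Without intervention: Z = 3·B - 2·C + 6  [with B=5, C=6]  = 9; A = -3·Z - B + 6  [with Z=9, B=5]  = -26; X = |A - B|  [with A=-26, B=5]  = 31; D = max(X, C) + 1  [with X=31, C=6]  = 32.
Change = 12 − 32 = -20.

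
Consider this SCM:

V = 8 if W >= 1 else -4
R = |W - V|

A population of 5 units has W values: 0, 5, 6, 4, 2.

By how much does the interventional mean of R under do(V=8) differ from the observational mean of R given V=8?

0.85

Under do(V=8), V's equation is replaced by V=8 for every unit. Per-unit R: 8, 3, 2, 4, 6. Mean = 4.6.
Conditioning on V=8 selects the 4 unit(s) with W ∈ {5, 6, 4, 2}. Their R values: 3, 2, 4, 6. Mean = 3.75.
Difference = 4.6 − 3.75 = 0.85.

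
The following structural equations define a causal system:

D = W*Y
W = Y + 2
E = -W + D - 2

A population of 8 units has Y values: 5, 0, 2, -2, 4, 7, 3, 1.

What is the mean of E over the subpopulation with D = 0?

Conditioning on D=0 selects the 2 unit(s) with Y ∈ {0, -2}. Their E values: -4, -2. Mean = -3.

-3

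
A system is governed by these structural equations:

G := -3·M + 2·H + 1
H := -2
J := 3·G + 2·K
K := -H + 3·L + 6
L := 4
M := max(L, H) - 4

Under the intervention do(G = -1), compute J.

37

Under do(G=-1), the mechanism G := -3·M + 2·H + 1 is discarded; G is fixed at -1.
K = -H + 3·L + 6  [with H=-2, L=4]  = 20
J = 3·G + 2·K  [with G=-1, K=20]  = 37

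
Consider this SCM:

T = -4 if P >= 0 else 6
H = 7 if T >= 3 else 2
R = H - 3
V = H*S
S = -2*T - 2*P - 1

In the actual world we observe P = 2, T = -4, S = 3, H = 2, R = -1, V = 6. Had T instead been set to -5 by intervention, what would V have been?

Under do(T=-5), the mechanism T = -4 if P >= 0 else 6 is discarded; T is fixed at -5.
S = -2*T - 2*P - 1  [with T=-5, P=2]  = 5
H = 7 if T >= 3 else 2  [with T=-5]  = 2
V = H*S  [with H=2, S=5]  = 10

10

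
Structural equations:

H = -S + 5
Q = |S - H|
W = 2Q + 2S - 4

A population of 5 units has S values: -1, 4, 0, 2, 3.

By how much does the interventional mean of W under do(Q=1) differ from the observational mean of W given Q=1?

-1.8

Every unit gets Q=1 under the intervention. W values become -4, 6, -2, 2, 4; E[W|do(Q=1)] = 1.2.
E[W|Q=1] averages over only the 2 units with Q=1 (S = 2, 3): W = 2, 4, mean 3.
Difference = 1.2 − 3 = -1.8.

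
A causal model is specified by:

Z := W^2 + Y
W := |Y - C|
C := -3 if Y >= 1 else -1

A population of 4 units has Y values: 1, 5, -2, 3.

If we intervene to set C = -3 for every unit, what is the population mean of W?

Every unit gets C=-3 under the intervention. W values become 4, 8, 1, 6; E[W|do(C=-3)] = 4.75.

4.75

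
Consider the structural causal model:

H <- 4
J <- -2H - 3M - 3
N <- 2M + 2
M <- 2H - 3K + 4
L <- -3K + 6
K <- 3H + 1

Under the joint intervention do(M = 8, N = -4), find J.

Setting M = 8, N = -4 by intervention discards those variables' equations.
J = -2H - 3M - 3  [with H=4, M=8]  = -35

-35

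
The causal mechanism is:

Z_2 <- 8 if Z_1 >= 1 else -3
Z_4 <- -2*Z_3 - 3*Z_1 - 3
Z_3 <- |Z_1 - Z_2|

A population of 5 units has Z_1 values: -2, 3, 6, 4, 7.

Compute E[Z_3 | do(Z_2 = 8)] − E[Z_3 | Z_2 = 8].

1.4

The intervention sets Z_2=8 in all 5 units regardless of Z_1. Recomputing Z_3 per unit gives 10, 5, 2, 4, 1; average 4.4.
Conditioning on Z_2=8 selects the 4 unit(s) with Z_1 ∈ {3, 6, 4, 7}. Their Z_3 values: 5, 2, 4, 1. Mean = 3.
Difference = 4.4 − 3 = 1.4.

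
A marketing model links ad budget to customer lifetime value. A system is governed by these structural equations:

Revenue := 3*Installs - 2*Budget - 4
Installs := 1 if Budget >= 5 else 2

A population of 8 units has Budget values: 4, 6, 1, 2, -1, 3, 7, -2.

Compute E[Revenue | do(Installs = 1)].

Under do(Installs=1), Installs's equation is replaced by Installs=1 for every unit. Per-unit Revenue: -9, -13, -3, -5, 1, -7, -15, 3. Mean = -6.

-6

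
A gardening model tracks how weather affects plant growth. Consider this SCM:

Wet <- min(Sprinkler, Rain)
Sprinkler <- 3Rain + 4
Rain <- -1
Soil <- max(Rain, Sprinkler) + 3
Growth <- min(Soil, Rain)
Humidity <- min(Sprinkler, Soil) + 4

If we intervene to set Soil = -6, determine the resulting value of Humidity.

The intervention breaks the incoming arrows to Soil: Soil <- max(Rain, Sprinkler) + 3 no longer applies, and Soil = -6.
Sprinkler = 3Rain + 4  [with Rain=-1]  = 1
Humidity = min(Sprinkler, Soil) + 4  [with Sprinkler=1, Soil=-6]  = -2

-2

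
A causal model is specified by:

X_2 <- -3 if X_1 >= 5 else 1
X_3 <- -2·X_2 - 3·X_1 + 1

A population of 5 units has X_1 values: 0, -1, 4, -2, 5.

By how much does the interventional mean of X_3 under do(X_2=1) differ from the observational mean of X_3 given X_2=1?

-2.85

Under do(X_2=1), X_2's equation is replaced by X_2=1 for every unit. Per-unit X_3: -1, 2, -13, 5, -16. Mean = -4.6.
Observing X_2=1 restricts to units where X_2's equation naturally yields 1: X_1 ∈ {0, -1, 4, -2}. In that subpopulation X_3 = -1, 2, -13, 5, mean -1.75.
Difference = -4.6 − (-1.75) = -2.85.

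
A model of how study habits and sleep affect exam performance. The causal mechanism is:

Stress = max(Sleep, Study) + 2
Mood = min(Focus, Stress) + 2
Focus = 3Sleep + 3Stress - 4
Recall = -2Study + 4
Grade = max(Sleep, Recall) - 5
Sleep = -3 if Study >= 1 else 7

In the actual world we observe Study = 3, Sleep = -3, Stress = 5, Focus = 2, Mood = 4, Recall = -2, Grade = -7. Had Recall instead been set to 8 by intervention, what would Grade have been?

Intervening sets Recall = 8 and removes its equation (Recall = -2Study + 4).
Sleep = -3 if Study >= 1 else 7  [with Study=3]  = -3
Grade = max(Sleep, Recall) - 5  [with Sleep=-3, Recall=8]  = 3

3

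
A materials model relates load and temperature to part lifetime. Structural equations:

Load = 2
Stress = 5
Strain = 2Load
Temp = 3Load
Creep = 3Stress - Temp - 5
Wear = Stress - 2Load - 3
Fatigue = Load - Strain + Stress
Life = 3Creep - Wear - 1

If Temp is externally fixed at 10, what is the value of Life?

1

do(Temp=10) replaces the equation Temp = 3Load with the constant Temp = 10.
Creep = 3Stress - Temp - 5  [with Stress=5, Temp=10]  = 0
Wear = Stress - 2Load - 3  [with Stress=5, Load=2]  = -2
Life = 3Creep - Wear - 1  [with Creep=0, Wear=-2]  = 1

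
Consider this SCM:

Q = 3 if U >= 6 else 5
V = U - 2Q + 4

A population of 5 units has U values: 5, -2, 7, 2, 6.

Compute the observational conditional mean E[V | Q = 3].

Observing Q=3 restricts to units where Q's equation naturally yields 3: U ∈ {7, 6}. In that subpopulation V = 5, 4, mean 4.5.

4.5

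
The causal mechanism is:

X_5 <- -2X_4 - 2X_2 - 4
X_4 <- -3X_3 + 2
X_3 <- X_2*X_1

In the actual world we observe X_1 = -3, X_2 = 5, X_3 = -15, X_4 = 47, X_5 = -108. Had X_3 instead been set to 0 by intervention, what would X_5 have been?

do(X_3=0) replaces the equation X_3 <- X_2*X_1 with the constant X_3 = 0.
X_4 = -3X_3 + 2  [with X_3=0]  = 2
X_5 = -2X_4 - 2X_2 - 4  [with X_4=2, X_2=5]  = -18

-18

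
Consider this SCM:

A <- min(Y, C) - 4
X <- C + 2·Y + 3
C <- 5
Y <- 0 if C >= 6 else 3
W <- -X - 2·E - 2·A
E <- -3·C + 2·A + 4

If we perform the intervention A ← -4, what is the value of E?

-19

The intervention breaks the incoming arrows to A: A <- min(Y, C) - 4 no longer applies, and A = -4.
E = -3·C + 2·A + 4  [with C=5, A=-4]  = -19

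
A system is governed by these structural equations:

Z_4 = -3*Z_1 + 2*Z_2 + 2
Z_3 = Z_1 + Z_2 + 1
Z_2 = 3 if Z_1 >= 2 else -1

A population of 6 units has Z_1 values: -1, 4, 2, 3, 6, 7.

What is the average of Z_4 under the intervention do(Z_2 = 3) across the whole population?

-2.5

Under do(Z_2=3), Z_2's equation is replaced by Z_2=3 for every unit. Per-unit Z_4: 11, -4, 2, -1, -10, -13. Mean = -2.5.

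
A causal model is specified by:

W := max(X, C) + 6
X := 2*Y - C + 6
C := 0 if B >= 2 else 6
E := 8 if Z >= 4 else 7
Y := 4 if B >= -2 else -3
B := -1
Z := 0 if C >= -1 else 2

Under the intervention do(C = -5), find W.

do(C=-5) replaces the equation C := 0 if B >= 2 else 6 with the constant C = -5.
Y = 4 if B >= -2 else -3  [with B=-1]  = 4
X = 2*Y - C + 6  [with Y=4, C=-5]  = 19
W = max(X, C) + 6  [with X=19, C=-5]  = 25

25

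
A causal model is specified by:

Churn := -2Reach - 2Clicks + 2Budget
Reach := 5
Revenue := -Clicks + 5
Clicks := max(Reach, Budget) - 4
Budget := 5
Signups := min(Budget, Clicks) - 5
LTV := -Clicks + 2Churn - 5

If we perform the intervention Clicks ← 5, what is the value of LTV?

The intervention breaks the incoming arrows to Clicks: Clicks := max(Reach, Budget) - 4 no longer applies, and Clicks = 5.
Churn = -2Reach - 2Clicks + 2Budget  [with Reach=5, Clicks=5, Budget=5]  = -10
LTV = -Clicks + 2Churn - 5  [with Clicks=5, Churn=-10]  = -30

-30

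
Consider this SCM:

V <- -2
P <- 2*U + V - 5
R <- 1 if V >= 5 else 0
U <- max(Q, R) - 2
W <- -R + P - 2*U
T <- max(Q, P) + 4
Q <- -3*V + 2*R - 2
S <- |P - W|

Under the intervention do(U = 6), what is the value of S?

12

The intervention breaks the incoming arrows to U: U <- max(Q, R) - 2 no longer applies, and U = 6.
R = 1 if V >= 5 else 0  [with V=-2]  = 0
P = 2*U + V - 5  [with U=6, V=-2]  = 5
W = -R + P - 2*U  [with R=0, P=5, U=6]  = -7
S = |P - W|  [with P=5, W=-7]  = 12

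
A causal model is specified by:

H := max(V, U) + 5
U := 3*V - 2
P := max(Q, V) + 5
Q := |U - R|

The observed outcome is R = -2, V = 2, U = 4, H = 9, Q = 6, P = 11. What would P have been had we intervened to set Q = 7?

12

The intervention breaks the incoming arrows to Q: Q := |U - R| no longer applies, and Q = 7.
P = max(Q, V) + 5  [with Q=7, V=2]  = 12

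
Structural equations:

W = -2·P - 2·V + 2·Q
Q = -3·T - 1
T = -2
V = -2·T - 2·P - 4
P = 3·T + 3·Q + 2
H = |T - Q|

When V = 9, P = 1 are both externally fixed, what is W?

-10

Setting V = 9, P = 1 by intervention discards those variables' equations.
Q = -3·T - 1  [with T=-2]  = 5
W = -2·P - 2·V + 2·Q  [with P=1, V=9, Q=5]  = -10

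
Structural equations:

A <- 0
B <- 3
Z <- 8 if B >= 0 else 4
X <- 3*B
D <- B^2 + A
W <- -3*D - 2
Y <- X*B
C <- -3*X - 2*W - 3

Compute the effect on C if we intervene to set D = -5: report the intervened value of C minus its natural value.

do(D=-5) replaces the equation D <- B^2 + A with the constant D = -5.
X = 3*B  [with B=3]  = 9
W = -3*D - 2  [with D=-5]  = 13
C = -3*X - 2*W - 3  [with X=9, W=13]  = -56
Without intervention: X = 3*B  [with B=3]  = 9; D = B^2 + A  [with B=3, A=0]  = 9; W = -3*D - 2  [with D=9]  = -29; C = -3*X - 2*W - 3  [with X=9, W=-29]  = 28.
Change = -56 − 28 = -84.

-84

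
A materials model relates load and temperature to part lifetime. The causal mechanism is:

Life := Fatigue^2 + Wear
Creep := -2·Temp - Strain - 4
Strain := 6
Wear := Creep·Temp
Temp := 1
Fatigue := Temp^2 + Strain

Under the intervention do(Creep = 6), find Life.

The intervention breaks the incoming arrows to Creep: Creep := -2·Temp - Strain - 4 no longer applies, and Creep = 6.
Wear = Creep·Temp  [with Creep=6, Temp=1]  = 6
Fatigue = Temp^2 + Strain  [with Temp=1, Strain=6]  = 7
Life = Fatigue^2 + Wear  [with Fatigue=7, Wear=6]  = 55

55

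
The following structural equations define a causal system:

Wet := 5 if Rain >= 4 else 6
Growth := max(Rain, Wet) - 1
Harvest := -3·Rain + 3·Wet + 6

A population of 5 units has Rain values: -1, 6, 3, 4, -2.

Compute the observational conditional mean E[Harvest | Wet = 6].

24

E[Harvest|Wet=6] averages over only the 3 units with Wet=6 (Rain = -1, 3, -2): Harvest = 27, 15, 30, mean 24.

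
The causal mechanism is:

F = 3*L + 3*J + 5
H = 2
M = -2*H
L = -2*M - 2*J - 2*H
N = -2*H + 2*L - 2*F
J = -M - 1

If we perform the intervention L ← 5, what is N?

-52

Under do(L=5), the mechanism L = -2*M - 2*J - 2*H is discarded; L is fixed at 5.
M = -2*H  [with H=2]  = -4
J = -M - 1  [with M=-4]  = 3
F = 3*L + 3*J + 5  [with L=5, J=3]  = 29
N = -2*H + 2*L - 2*F  [with H=2, L=5, F=29]  = -52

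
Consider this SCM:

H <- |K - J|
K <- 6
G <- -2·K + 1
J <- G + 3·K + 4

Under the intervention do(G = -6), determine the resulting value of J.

16

The intervention breaks the incoming arrows to G: G <- -2·K + 1 no longer applies, and G = -6.
J = G + 3·K + 4  [with G=-6, K=6]  = 16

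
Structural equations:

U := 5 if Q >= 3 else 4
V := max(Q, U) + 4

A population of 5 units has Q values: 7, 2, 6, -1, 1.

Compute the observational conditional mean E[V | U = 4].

8

E[V|U=4] averages over only the 3 units with U=4 (Q = 2, -1, 1): V = 8, 8, 8, mean 8.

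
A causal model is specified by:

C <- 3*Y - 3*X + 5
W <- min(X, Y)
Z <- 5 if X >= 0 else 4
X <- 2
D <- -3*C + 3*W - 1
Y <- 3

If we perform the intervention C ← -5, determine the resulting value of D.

20

do(C=-5) replaces the equation C <- 3*Y - 3*X + 5 with the constant C = -5.
W = min(X, Y)  [with X=2, Y=3]  = 2
D = -3*C + 3*W - 1  [with C=-5, W=2]  = 20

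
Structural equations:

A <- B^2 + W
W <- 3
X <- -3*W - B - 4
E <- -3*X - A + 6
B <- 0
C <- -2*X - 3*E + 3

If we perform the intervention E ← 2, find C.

23

The intervention breaks the incoming arrows to E: E <- -3*X - A + 6 no longer applies, and E = 2.
X = -3*W - B - 4  [with W=3, B=0]  = -13
C = -2*X - 3*E + 3  [with X=-13, E=2]  = 23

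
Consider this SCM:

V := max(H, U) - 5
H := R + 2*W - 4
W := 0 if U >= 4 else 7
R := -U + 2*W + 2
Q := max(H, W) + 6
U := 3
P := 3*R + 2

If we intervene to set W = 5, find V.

Under do(W=5), the mechanism W := 0 if U >= 4 else 7 is discarded; W is fixed at 5.
R = -U + 2*W + 2  [with U=3, W=5]  = 9
H = R + 2*W - 4  [with R=9, W=5]  = 15
V = max(H, U) - 5  [with H=15, U=3]  = 10

10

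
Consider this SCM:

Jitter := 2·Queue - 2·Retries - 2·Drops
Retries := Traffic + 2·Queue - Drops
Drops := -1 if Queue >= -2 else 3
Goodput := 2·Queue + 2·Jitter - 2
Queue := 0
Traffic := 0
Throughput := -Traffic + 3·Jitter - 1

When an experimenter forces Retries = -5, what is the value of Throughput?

35

Under do(Retries=-5), the mechanism Retries := Traffic + 2·Queue - Drops is discarded; Retries is fixed at -5.
Drops = -1 if Queue >= -2 else 3  [with Queue=0]  = -1
Jitter = 2·Queue - 2·Retries - 2·Drops  [with Queue=0, Retries=-5, Drops=-1]  = 12
Throughput = -Traffic + 3·Jitter - 1  [with Traffic=0, Jitter=12]  = 35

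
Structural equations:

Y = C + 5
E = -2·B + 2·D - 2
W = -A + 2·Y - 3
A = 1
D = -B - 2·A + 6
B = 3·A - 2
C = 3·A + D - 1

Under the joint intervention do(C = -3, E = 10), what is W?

0

Setting C = -3, E = 10 by intervention discards those variables' equations.
Y = C + 5  [with C=-3]  = 2
W = -A + 2·Y - 3  [with A=1, Y=2]  = 0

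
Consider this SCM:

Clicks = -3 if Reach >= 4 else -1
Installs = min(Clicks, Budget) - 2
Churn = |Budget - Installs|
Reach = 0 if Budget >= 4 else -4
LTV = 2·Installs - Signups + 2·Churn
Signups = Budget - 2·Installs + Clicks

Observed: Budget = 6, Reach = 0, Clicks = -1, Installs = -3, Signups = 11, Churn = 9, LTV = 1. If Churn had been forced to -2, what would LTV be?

Intervening sets Churn = -2 and removes its equation (Churn = |Budget - Installs|).
Reach = 0 if Budget >= 4 else -4  [with Budget=6]  = 0
Clicks = -3 if Reach >= 4 else -1  [with Reach=0]  = -1
Installs = min(Clicks, Budget) - 2  [with Clicks=-1, Budget=6]  = -3
Signups = Budget - 2·Installs + Clicks  [with Budget=6, Installs=-3, Clicks=-1]  = 11
LTV = 2·Installs - Signups + 2·Churn  [with Installs=-3, Signups=11, Churn=-2]  = -21

-21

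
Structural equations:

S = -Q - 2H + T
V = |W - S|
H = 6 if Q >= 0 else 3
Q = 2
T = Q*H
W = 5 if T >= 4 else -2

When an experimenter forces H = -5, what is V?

0

Under do(H=-5), the mechanism H = 6 if Q >= 0 else 3 is discarded; H is fixed at -5.
T = Q*H  [with Q=2, H=-5]  = -10
W = 5 if T >= 4 else -2  [with T=-10]  = -2
S = -Q - 2H + T  [with Q=2, H=-5, T=-10]  = -2
V = |W - S|  [with W=-2, S=-2]  = 0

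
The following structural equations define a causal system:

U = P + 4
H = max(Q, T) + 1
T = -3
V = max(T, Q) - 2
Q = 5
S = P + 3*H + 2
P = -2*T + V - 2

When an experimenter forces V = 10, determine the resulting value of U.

18

The intervention breaks the incoming arrows to V: V = max(T, Q) - 2 no longer applies, and V = 10.
P = -2*T + V - 2  [with T=-3, V=10]  = 14
U = P + 4  [with P=14]  = 18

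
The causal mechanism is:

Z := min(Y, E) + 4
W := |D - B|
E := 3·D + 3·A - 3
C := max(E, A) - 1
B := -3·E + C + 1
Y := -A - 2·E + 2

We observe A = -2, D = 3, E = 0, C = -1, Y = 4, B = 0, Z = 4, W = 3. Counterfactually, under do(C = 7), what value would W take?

do(C=7) replaces the equation C := max(E, A) - 1 with the constant C = 7.
E = 3·D + 3·A - 3  [with D=3, A=-2]  = 0
B = -3·E + C + 1  [with E=0, C=7]  = 8
W = |D - B|  [with D=3, B=8]  = 5

5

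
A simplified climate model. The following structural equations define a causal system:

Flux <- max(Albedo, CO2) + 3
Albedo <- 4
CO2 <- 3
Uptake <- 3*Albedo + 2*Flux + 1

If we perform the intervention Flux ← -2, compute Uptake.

9

The intervention breaks the incoming arrows to Flux: Flux <- max(Albedo, CO2) + 3 no longer applies, and Flux = -2.
Uptake = 3*Albedo + 2*Flux + 1  [with Albedo=4, Flux=-2]  = 9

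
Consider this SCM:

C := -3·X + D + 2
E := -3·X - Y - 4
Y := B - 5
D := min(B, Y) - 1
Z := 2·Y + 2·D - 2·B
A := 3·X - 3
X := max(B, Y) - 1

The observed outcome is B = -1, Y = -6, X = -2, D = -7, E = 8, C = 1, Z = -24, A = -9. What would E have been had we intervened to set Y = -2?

4

do(Y=-2) replaces the equation Y := B - 5 with the constant Y = -2.
X = max(B, Y) - 1  [with B=-1, Y=-2]  = -2
E = -3·X - Y - 4  [with X=-2, Y=-2]  = 4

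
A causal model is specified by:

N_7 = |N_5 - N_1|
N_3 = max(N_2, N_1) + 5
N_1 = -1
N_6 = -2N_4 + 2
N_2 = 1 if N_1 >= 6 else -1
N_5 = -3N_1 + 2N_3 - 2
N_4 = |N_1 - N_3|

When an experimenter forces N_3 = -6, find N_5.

-11

do(N_3=-6) replaces the equation N_3 = max(N_2, N_1) + 5 with the constant N_3 = -6.
N_5 = -3N_1 + 2N_3 - 2  [with N_1=-1, N_3=-6]  = -11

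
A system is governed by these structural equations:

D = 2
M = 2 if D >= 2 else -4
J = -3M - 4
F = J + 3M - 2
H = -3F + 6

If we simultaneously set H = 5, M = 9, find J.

-31

Setting H = 5, M = 9 by intervention discards those variables' equations.
J = -3M - 4  [with M=9]  = -31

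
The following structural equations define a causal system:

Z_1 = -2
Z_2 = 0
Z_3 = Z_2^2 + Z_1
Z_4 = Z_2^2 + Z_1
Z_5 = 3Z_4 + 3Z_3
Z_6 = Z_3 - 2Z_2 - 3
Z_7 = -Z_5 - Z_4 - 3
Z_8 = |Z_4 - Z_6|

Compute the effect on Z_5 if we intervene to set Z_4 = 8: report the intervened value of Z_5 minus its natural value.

30

Intervening sets Z_4 = 8 and removes its equation (Z_4 = Z_2^2 + Z_1).
Z_3 = Z_2^2 + Z_1  [with Z_2=0, Z_1=-2]  = -2
Z_5 = 3Z_4 + 3Z_3  [with Z_4=8, Z_3=-2]  = 18
Without intervention: Z_3 = Z_2^2 + Z_1  [with Z_2=0, Z_1=-2]  = -2; Z_4 = Z_2^2 + Z_1  [with Z_2=0, Z_1=-2]  = -2; Z_5 = 3Z_4 + 3Z_3  [with Z_4=-2, Z_3=-2]  = -12.
Change = 18 − (-12) = 30.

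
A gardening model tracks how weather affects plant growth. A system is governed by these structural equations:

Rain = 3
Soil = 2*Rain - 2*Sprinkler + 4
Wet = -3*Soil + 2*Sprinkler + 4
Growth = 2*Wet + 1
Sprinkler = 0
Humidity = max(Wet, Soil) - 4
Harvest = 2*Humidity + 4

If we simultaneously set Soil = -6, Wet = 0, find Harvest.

-4

Under do(Soil = -6, Wet = 0), each intervened variable's structural equation is replaced by its fixed value.
Humidity = max(Wet, Soil) - 4  [with Wet=0, Soil=-6]  = -4
Harvest = 2*Humidity + 4  [with Humidity=-4]  = -4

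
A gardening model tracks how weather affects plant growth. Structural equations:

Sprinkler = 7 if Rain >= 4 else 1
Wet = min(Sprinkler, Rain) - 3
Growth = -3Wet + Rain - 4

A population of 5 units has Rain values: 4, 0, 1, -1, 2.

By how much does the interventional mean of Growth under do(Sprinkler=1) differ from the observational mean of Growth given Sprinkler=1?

0.25

Every unit gets Sprinkler=1 under the intervention. Growth values become 6, 5, 3, 7, 4; E[Growth|do(Sprinkler=1)] = 5.
E[Growth|Sprinkler=1] averages over only the 4 units with Sprinkler=1 (Rain = 0, 1, -1, 2): Growth = 5, 3, 7, 4, mean 4.75.
Difference = 5 − 4.75 = 0.25.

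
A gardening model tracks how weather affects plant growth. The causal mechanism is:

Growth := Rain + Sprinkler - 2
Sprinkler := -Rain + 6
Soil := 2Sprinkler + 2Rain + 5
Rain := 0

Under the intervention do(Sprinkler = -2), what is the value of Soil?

The intervention breaks the incoming arrows to Sprinkler: Sprinkler := -Rain + 6 no longer applies, and Sprinkler = -2.
Soil = 2Sprinkler + 2Rain + 5  [with Sprinkler=-2, Rain=0]  = 1

1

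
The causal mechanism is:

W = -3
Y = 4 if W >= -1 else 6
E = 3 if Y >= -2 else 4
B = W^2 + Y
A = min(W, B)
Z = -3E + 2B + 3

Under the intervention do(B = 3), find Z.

Under do(B=3), the mechanism B = W^2 + Y is discarded; B is fixed at 3.
Y = 4 if W >= -1 else 6  [with W=-3]  = 6
E = 3 if Y >= -2 else 4  [with Y=6]  = 3
Z = -3E + 2B + 3  [with E=3, B=3]  = 0

0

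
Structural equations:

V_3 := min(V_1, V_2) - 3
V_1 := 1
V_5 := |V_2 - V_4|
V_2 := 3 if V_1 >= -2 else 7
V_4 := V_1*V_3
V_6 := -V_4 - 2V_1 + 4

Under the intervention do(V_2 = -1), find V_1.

Under do(V_2=-1), the mechanism V_2 := 3 if V_1 >= -2 else 7 is discarded; V_2 is fixed at -1.
V_1 is not downstream of the intervention, so its value is determined by the original equations.

1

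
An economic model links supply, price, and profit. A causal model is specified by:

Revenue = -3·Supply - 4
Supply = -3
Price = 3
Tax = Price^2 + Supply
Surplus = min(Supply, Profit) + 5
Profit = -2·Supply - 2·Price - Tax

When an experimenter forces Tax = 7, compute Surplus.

Under do(Tax=7), the mechanism Tax = Price^2 + Supply is discarded; Tax is fixed at 7.
Profit = -2·Supply - 2·Price - Tax  [with Supply=-3, Price=3, Tax=7]  = -7
Surplus = min(Supply, Profit) + 5  [with Supply=-3, Profit=-7]  = -2

-2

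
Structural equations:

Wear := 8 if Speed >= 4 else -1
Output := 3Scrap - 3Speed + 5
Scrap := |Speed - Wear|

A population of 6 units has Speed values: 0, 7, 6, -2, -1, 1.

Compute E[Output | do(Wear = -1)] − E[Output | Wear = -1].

-0.5

Under do(Wear=-1), Wear's equation is replaced by Wear=-1 for every unit. Per-unit Output: 8, 8, 8, 14, 8, 8. Mean = 9.
Observing Wear=-1 restricts to units where Wear's equation naturally yields -1: Speed ∈ {0, -2, -1, 1}. In that subpopulation Output = 8, 14, 8, 8, mean 9.5.
Difference = 9 − 9.5 = -0.5.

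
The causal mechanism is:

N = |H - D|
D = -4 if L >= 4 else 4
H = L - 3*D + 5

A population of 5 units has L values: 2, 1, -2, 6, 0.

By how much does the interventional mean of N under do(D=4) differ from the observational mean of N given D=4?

-1.15

Every unit gets D=4 under the intervention. N values become 9, 10, 13, 5, 11; E[N|do(D=4)] = 9.6.
Conditioning on D=4 selects the 4 unit(s) with L ∈ {2, 1, -2, 0}. Their N values: 9, 10, 13, 11. Mean = 10.75.
Difference = 9.6 − 10.75 = -1.15.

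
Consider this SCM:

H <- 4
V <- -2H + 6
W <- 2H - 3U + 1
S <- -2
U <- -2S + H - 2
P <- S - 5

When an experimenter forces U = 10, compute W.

-21

The intervention breaks the incoming arrows to U: U <- -2S + H - 2 no longer applies, and U = 10.
W = 2H - 3U + 1  [with H=4, U=10]  = -21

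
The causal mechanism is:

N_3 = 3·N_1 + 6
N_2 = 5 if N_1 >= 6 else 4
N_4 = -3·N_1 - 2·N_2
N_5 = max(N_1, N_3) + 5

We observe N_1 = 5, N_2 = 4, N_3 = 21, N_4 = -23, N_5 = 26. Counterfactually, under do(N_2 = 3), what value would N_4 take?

Under do(N_2=3), the mechanism N_2 = 5 if N_1 >= 6 else 4 is discarded; N_2 is fixed at 3.
N_4 = -3·N_1 - 2·N_2  [with N_1=5, N_2=3]  = -21

-21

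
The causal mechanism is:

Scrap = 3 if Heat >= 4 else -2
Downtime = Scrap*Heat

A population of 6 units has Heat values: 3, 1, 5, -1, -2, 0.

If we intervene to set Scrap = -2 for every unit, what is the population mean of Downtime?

-2

do(Scrap=-2) breaks Scrap's dependence on Heat. With Scrap=-2 fixed, Downtime across the units is -6, -2, -10, 2, 4, 0, mean -2.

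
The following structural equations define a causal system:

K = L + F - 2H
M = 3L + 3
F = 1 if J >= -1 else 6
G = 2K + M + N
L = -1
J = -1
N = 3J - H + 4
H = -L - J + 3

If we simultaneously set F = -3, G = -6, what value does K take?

-14

Under do(F = -3, G = -6), each intervened variable's structural equation is replaced by its fixed value.
H = -L - J + 3  [with L=-1, J=-1]  = 5
K = L + F - 2H  [with L=-1, F=-3, H=5]  = -14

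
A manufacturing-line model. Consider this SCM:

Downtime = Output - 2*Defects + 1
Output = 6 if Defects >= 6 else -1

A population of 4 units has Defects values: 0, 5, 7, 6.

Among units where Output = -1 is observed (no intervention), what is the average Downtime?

E[Downtime|Output=-1] averages over only the 2 units with Output=-1 (Defects = 0, 5): Downtime = 0, -10, mean -5.

-5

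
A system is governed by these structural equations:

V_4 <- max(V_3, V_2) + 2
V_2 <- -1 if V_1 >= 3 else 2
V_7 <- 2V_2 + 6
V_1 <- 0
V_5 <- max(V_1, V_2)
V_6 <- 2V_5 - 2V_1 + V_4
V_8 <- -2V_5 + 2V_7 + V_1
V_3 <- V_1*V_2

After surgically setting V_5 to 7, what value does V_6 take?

The intervention breaks the incoming arrows to V_5: V_5 <- max(V_1, V_2) no longer applies, and V_5 = 7.
V_2 = -1 if V_1 >= 3 else 2  [with V_1=0]  = 2
V_3 = V_1*V_2  [with V_1=0, V_2=2]  = 0
V_4 = max(V_3, V_2) + 2  [with V_3=0, V_2=2]  = 4
V_6 = 2V_5 - 2V_1 + V_4  [with V_5=7, V_1=0, V_4=4]  = 18

18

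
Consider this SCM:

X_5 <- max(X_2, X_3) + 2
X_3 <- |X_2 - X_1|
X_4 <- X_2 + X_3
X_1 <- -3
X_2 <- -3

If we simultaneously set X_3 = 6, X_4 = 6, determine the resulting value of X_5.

8

Setting X_3 = 6, X_4 = 6 by intervention discards those variables' equations.
X_5 = max(X_2, X_3) + 2  [with X_2=-3, X_3=6]  = 8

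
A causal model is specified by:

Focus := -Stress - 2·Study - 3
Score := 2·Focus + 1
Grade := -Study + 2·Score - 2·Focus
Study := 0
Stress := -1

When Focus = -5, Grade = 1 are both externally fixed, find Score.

-9

The joint intervention fixes Focus = -5, Grade = 1, removing each variable's own equation.
Score = 2·Focus + 1  [with Focus=-5]  = -9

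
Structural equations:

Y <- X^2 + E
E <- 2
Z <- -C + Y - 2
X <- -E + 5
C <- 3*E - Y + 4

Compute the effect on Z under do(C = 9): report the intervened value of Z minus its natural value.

Intervening sets C = 9 and removes its equation (C <- 3*E - Y + 4).
X = -E + 5  [with E=2]  = 3
Y = X^2 + E  [with X=3, E=2]  = 11
Z = -C + Y - 2  [with C=9, Y=11]  = 0
Without intervention: X = -E + 5  [with E=2]  = 3; Y = X^2 + E  [with X=3, E=2]  = 11; C = 3*E - Y + 4  [with E=2, Y=11]  = -1; Z = -C + Y - 2  [with C=-1, Y=11]  = 10.
Change = 0 − 10 = -10.

-10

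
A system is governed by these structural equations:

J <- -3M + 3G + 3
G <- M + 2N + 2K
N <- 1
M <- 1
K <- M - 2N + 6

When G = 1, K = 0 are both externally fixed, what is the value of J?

The joint intervention fixes G = 1, K = 0, removing each variable's own equation.
J = -3M + 3G + 3  [with M=1, G=1]  = 3

3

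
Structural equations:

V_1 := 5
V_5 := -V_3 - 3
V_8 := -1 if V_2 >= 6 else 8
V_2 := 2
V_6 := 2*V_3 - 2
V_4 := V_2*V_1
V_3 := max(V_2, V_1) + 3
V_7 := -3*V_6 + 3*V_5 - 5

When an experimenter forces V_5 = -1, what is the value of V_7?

Under do(V_5=-1), the mechanism V_5 := -V_3 - 3 is discarded; V_5 is fixed at -1.
V_3 = max(V_2, V_1) + 3  [with V_2=2, V_1=5]  = 8
V_6 = 2*V_3 - 2  [with V_3=8]  = 14
V_7 = -3*V_6 + 3*V_5 - 5  [with V_6=14, V_5=-1]  = -50

-50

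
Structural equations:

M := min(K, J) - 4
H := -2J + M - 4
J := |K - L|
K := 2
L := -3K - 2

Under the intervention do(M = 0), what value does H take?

Intervening sets M = 0 and removes its equation (M := min(K, J) - 4).
L = -3K - 2  [with K=2]  = -8
J = |K - L|  [with K=2, L=-8]  = 10
H = -2J + M - 4  [with J=10, M=0]  = -24

-24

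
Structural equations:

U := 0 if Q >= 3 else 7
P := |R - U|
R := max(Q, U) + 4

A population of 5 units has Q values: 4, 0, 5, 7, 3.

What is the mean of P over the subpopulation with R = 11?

E[P|R=11] averages over only the 2 units with R=11 (Q = 0, 7): P = 4, 11, mean 7.5.

7.5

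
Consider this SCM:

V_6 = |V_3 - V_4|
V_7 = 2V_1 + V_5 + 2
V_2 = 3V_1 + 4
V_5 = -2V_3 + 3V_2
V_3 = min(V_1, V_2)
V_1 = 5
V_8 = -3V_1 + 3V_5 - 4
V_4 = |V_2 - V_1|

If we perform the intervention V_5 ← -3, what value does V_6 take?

The intervention breaks the incoming arrows to V_5: V_5 = -2V_3 + 3V_2 no longer applies, and V_5 = -3.
Since V_6 is not a descendant of the intervened variable, it is unaffected.
V_2 = 3V_1 + 4  [with V_1=5]  = 19
V_3 = min(V_1, V_2)  [with V_1=5, V_2=19]  = 5
V_4 = |V_2 - V_1|  [with V_2=19, V_1=5]  = 14
V_6 = |V_3 - V_4|  [with V_3=5, V_4=14]  = 9

9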